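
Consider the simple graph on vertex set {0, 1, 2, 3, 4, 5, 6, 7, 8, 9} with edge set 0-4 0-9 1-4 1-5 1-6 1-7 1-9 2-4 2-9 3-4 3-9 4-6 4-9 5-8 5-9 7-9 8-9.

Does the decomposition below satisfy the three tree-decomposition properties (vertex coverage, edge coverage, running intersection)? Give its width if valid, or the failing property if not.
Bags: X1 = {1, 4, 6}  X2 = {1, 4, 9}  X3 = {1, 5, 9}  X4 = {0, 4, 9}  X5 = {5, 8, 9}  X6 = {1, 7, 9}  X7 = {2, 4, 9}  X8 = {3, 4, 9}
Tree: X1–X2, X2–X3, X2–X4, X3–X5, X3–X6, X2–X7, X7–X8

Checking the three conditions: (i) the bags cover all of {0, 1, 2, 3, 4, 5, 6, 7, 8, 9}; (ii) for each edge, some bag contains both endpoints; (iii) the bags containing any fixed vertex form a subtree. All hold, so the decomposition is valid with width 3 − 1 = 2.

Yes; width 2.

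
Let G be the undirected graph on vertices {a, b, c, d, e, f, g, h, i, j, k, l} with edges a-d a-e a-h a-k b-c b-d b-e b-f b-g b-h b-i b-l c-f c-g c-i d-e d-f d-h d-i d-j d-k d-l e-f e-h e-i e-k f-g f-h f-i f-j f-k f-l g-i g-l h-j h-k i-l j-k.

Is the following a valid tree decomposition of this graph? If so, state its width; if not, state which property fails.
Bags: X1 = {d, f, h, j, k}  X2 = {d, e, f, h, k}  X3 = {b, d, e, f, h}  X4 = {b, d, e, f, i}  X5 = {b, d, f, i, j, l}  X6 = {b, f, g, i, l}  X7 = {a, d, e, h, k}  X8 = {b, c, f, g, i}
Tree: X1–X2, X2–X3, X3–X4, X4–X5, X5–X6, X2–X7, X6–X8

A tree decomposition must satisfy three properties: every vertex lies in some bag; for every edge, both endpoints lie together in some bag; and for every vertex, the bags containing it form a connected subtree. Here bags containing vertex j are not connected in the tree, so the decomposition is invalid.

No — bags containing vertex j are not connected in the tree.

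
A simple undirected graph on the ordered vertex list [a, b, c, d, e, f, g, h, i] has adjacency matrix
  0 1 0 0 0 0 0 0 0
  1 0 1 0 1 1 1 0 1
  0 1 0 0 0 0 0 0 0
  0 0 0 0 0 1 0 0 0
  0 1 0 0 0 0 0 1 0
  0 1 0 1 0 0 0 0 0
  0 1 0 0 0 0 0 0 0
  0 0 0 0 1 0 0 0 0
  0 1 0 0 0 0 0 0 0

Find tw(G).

1

A width-1 tree decomposition is:
Bags: B1 = {b, i}  B2 = {b, g}  B3 = {a, b}  B4 = {b, e}  B5 = {b, c}  B6 = {b, f}  B7 = {d, f}  B8 = {e, h}
Tree: B1–B2, B2–B3, B2–B4, B3–B5, B2–B6, B6–B7, B4–B8
Each bag holds 2 vertices, so the decomposition has width 1, which upper-bounds the treewidth. Since G has at least one edge (e.g. b–i), it is not an edgeless graph, so tw(G) ≥ 1. The upper and lower bounds meet at 1, so that is the treewidth.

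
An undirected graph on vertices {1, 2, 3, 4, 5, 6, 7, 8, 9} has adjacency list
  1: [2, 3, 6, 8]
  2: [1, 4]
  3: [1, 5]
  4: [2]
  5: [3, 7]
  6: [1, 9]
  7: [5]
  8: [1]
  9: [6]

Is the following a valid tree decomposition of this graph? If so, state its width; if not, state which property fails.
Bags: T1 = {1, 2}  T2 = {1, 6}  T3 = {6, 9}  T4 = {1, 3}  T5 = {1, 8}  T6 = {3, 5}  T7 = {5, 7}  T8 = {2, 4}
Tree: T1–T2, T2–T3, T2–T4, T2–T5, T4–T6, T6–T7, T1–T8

Yes; width 1.

Vertex coverage: the bags together contain {1, 2, 3, 4, 5, 6, 7, 8, 9}, the full vertex set. Edge coverage: each edge of G has both endpoints in at least one bag. Running intersection: for every vertex, the bags containing it form a connected subtree. All three properties hold, so this is a valid tree decomposition of width max|bag| − 1 = 1, and hence tw(G) ≤ 1.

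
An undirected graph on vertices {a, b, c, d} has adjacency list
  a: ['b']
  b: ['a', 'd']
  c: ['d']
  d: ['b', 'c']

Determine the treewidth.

1

A width-1 tree decomposition is:
Bags: B1 = {c, d}  B2 = {b, d}  B3 = {a, b}
Tree: B1–B2, B2–B3
Every bag has size at most 2, so the width is 2 − 1 = 1 and tw(G) ≤ 1. G has an edge, so its treewidth is at least 1. Combining the bounds, tw(G) = 1.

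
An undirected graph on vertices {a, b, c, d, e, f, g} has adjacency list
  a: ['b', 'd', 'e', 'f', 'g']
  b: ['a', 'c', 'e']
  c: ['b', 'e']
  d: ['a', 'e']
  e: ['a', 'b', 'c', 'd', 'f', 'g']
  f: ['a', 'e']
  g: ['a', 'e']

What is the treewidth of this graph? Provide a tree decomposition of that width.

Every bag has size at most 3, so the width is 3 − 1 = 2 and tw(G) ≤ 2. On the other hand G contains the 3-clique {b, c, e}. A clique must lie in a single bag of any decomposition, so no decomposition can have width below 2. The upper and lower bounds meet at 2, so that is the treewidth.

Treewidth 2.
One optimal decomposition is:
Bags: B1 = {a, d, e}  B2 = {a, e, f}  B3 = {a, b, e}  B4 = {b, c, e}  B5 = {a, e, g}
Tree: B1–B2, B2–B3, B3–B4, B1–B5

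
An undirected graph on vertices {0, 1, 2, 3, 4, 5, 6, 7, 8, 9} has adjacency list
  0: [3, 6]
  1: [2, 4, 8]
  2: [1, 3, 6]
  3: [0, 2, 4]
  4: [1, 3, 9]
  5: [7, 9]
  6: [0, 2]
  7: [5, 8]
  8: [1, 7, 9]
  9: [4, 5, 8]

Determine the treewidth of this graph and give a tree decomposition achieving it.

Each bag holds 3 vertices, so the decomposition has width 2, which upper-bounds the treewidth. For the lower bound, G contains the cycle 6–0–3–2–6, so G is not a forest; only forests have treewidth ≤ 1, hence tw(G) ≥ 2. Hence tw(G) = 2 exactly.

Treewidth 2.
Bags: B1 = {0, 2, 6}  B2 = {0, 2, 3}  B3 = {1, 2, 3}  B4 = {1, 3, 4}  B5 = {1, 4, 8}  B6 = {4, 8, 9}  B7 = {7, 8, 9}  B8 = {5, 7, 9}
Tree: B1–B2, B2–B3, B3–B4, B4–B5, B5–B6, B6–B7, B7–B8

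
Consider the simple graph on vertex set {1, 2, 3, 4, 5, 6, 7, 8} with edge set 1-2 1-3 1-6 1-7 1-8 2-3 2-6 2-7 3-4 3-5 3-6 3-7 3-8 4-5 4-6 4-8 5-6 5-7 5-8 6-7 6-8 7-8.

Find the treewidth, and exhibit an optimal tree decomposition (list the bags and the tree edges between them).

The largest bag has 5 vertices, giving width 4; this decomposition certifies tw(G) ≤ 4. On the other hand G contains the 5-clique {3, 4, 5, 6, 8}. A clique must lie in a single bag of any decomposition, so no decomposition can have width below 4. The upper and lower bounds meet at 4, so that is the treewidth.

Treewidth 4.
Bags: B1 = {3, 5, 6, 7, 8}  B2 = {1, 3, 6, 7, 8}  B3 = {3, 4, 5, 6, 8}  B4 = {1, 2, 3, 6, 7}
Tree: B1–B2, B1–B3, B2–B4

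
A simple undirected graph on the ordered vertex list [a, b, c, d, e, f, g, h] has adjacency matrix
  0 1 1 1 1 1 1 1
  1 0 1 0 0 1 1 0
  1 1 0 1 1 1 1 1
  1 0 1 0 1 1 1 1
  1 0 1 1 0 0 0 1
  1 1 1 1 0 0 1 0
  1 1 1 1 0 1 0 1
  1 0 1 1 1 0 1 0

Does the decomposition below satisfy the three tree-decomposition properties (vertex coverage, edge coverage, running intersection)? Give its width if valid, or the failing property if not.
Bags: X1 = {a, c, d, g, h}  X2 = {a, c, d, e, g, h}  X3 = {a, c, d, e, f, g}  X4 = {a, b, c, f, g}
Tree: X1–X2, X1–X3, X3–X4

A tree decomposition must satisfy three properties: every vertex lies in some bag; for every edge, both endpoints lie together in some bag; and for every vertex, the bags containing it form a connected subtree. Here bags containing vertex e are not connected in the tree, so the decomposition is invalid.

No — bags containing vertex e are not connected in the tree.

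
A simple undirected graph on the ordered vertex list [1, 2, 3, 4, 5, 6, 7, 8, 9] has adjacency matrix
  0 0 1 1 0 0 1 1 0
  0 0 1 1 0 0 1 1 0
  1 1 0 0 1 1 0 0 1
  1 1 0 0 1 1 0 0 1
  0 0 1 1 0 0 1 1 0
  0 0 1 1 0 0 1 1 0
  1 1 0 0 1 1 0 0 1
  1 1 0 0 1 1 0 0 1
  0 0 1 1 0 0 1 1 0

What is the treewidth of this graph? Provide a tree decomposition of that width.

Treewidth 4.
One such decomposition:
Bags: B1 = {3, 4, 5, 7, 8}  B2 = {1, 3, 4, 7, 8}  B3 = {3, 4, 6, 7, 8}  B4 = {2, 3, 4, 7, 8}  B5 = {3, 4, 7, 8, 9}
Tree: B1–B2, B2–B3, B3–B4, B4–B5

Every bag has size at most 5, so the width is 5 − 1 = 4 and tw(G) ≤ 4. For the lower bound: the 5 vertex sets {5,7}, {1,4}, {3,6}, {8}, {2} are disjoint, each induces a connected subgraph, and every pair is joined by at least one edge of G. Contracting each set to a single vertex therefore yields K_{5} as a minor, and since treewidth is minor-monotone, tw(G) ≥ tw(K_{5}) = 4. The upper and lower bounds meet at 4, so that is the treewidth.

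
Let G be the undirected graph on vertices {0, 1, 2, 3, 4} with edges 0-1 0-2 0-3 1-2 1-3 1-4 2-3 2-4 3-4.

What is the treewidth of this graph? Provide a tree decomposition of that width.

Treewidth 3.
One such decomposition:
Bags: B1 = {1, 2, 3, 4}  B2 = {0, 1, 2, 3}
Tree: B1–B2

The largest bag has 4 vertices, giving width 3; this decomposition certifies tw(G) ≤ 3. For the lower bound, the 4 vertices {0, 1, 2, 3} are pairwise adjacent, and any tree decomposition puts a clique entirely inside one bag — forcing width ≥ 3. Therefore the treewidth is 3.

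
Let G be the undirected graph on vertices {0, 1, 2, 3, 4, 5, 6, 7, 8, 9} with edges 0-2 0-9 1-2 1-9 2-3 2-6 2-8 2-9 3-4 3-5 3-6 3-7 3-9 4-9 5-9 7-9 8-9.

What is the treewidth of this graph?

2

A width-2 tree decomposition is:
Bags: B1 = {2, 3, 9}  B2 = {3, 4, 9}  B3 = {2, 8, 9}  B4 = {3, 5, 9}  B5 = {3, 7, 9}  B6 = {1, 2, 9}  B7 = {2, 3, 6}  B8 = {0, 2, 9}
Tree: B1–B2, B1–B3, B1–B4, B1–B5, B3–B6, B1–B7, B6–B8
Each bag holds 3 vertices, so the decomposition has width 2, which upper-bounds the treewidth. For the lower bound, the 3 vertices {0, 2, 9} are pairwise adjacent, and any tree decomposition puts a clique entirely inside one bag — forcing width ≥ 2. Hence tw(G) = 2 exactly.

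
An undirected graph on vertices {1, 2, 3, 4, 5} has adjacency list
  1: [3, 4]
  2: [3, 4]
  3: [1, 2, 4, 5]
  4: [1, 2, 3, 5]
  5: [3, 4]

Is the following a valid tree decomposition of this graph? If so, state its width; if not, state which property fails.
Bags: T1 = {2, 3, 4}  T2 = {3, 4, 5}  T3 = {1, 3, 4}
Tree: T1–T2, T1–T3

Vertex coverage: the bags together contain {1, 2, 3, 4, 5}, the full vertex set. Edge coverage: each edge of G has both endpoints in at least one bag. Running intersection: for every vertex, the bags containing it form a connected subtree. All three properties hold, so this is a valid tree decomposition of width max|bag| − 1 = 2, and hence tw(G) ≤ 2.

Yes; width 2.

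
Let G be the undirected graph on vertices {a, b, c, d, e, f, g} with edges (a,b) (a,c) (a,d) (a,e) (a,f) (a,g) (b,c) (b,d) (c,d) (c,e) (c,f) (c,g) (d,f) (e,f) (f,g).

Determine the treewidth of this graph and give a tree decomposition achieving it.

Treewidth 3.
One such decomposition:
Bags: B1 = {a, b, c, d}  B2 = {a, c, d, f}  B3 = {a, c, e, f}  B4 = {a, c, f, g}
Tree: B1–B2, B2–B3, B2–B4

Each bag holds 4 vertices, so the decomposition has width 3, which upper-bounds the treewidth. For the lower bound, the 4 vertices {a, c, d, f} are pairwise adjacent, and any tree decomposition puts a clique entirely inside one bag — forcing width ≥ 3. Hence tw(G) = 3 exactly.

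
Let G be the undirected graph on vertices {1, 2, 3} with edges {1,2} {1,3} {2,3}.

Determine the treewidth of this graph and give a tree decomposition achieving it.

Treewidth 2.
One optimal decomposition is:
Bags: B1 = {1, 2, 3}
Tree: (single bag)

A single bag containing all 3 vertices is trivially a valid decomposition of width 2. For the lower bound, the 3 vertices {1, 2, 3} are pairwise adjacent, and any tree decomposition puts a clique entirely inside one bag — forcing width ≥ 2. Combining the bounds, tw(G) = 2.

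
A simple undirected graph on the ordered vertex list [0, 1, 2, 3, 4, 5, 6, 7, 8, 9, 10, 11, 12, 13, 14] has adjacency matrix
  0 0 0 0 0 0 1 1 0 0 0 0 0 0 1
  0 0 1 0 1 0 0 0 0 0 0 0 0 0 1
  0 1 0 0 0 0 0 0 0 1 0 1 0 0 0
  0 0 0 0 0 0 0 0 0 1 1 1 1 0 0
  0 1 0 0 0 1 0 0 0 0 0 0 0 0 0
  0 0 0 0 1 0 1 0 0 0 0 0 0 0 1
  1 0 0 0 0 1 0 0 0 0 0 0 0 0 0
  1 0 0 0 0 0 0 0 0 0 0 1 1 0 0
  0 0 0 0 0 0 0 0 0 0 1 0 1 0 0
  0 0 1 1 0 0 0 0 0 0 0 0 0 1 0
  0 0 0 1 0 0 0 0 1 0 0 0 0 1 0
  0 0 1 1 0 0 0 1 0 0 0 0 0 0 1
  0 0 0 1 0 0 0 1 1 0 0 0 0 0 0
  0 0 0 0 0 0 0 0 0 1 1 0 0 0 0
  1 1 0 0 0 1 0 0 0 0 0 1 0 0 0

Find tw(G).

A width-3 tree decomposition is:
Bags: B1 = {8, 9, 10, 13}  B2 = {3, 8, 9, 10}  B3 = {3, 8, 9, 12}  B4 = {2, 3, 9, 12}  B5 = {2, 3, 11, 12}  B6 = {2, 7, 11, 12}  B7 = {1, 2, 7, 11}  B8 = {1, 7, 11, 14}  B9 = {0, 1, 7, 14}  B10 = {0, 1, 4, 14}  B11 = {0, 4, 5, 14}  B12 = {0, 4, 5, 6}
Tree: B1–B2, B2–B3, B3–B4, B4–B5, B5–B6, B6–B7, B7–B8, B8–B9, B9–B10, B10–B11, B11–B12
Each bag holds 4 vertices, so the decomposition has width 3, which upper-bounds the treewidth. For the lower bound: the 4 vertex sets {8,10,13}, {9}, {3}, {2,7,11,12} are disjoint, each induces a connected subgraph, and every pair is joined by at least one edge of G. Contracting each set to a single vertex therefore yields K_{4} as a minor, and since treewidth is minor-monotone, tw(G) ≥ tw(K_{4}) = 3. The upper and lower bounds meet at 3, so that is the treewidth.

3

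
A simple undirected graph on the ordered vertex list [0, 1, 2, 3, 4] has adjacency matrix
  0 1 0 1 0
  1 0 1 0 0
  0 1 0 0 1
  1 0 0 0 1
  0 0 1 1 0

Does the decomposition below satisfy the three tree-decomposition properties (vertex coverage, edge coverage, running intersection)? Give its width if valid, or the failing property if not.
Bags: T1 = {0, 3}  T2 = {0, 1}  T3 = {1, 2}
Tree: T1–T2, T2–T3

A tree decomposition must satisfy three properties: every vertex lies in some bag; for every edge, both endpoints lie together in some bag; and for every vertex, the bags containing it form a connected subtree. Here vertex 4 appears in no bag, so the decomposition is invalid.

No — vertex 4 appears in no bag.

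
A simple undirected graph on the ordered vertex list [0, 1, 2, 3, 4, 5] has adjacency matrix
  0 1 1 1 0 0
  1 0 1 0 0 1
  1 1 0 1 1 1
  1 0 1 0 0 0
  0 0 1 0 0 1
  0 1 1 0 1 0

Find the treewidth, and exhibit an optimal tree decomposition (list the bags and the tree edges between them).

The largest bag has 3 vertices, giving width 2; this decomposition certifies tw(G) ≤ 2. Conversely, {0, 1, 2} is a clique of size 3, and the vertices of any clique must share a bag in every tree decomposition; so some bag has ≥ 3 vertices and tw(G) ≥ 2. Therefore the treewidth is 2.

Treewidth 2.
One optimal decomposition is:
Bags: B1 = {1, 2, 5}  B2 = {0, 1, 2}  B3 = {2, 4, 5}  B4 = {0, 2, 3}
Tree: B1–B2, B1–B3, B2–B4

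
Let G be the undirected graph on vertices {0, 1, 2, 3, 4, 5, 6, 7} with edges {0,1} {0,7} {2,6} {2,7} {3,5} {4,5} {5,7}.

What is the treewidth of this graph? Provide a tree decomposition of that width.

Treewidth 1.
Bags: B1 = {5, 7}  B2 = {0, 7}  B3 = {0, 1}  B4 = {3, 5}  B5 = {2, 7}  B6 = {4, 5}  B7 = {2, 6}
Tree: B1–B2, B2–B3, B1–B4, B1–B5, B1–B6, B5–B7

The largest bag has 2 vertices, giving width 1; this decomposition certifies tw(G) ≤ 1. Since G has at least one edge (e.g. 5–7), it is not an edgeless graph, so tw(G) ≥ 1. Hence tw(G) = 1 exactly.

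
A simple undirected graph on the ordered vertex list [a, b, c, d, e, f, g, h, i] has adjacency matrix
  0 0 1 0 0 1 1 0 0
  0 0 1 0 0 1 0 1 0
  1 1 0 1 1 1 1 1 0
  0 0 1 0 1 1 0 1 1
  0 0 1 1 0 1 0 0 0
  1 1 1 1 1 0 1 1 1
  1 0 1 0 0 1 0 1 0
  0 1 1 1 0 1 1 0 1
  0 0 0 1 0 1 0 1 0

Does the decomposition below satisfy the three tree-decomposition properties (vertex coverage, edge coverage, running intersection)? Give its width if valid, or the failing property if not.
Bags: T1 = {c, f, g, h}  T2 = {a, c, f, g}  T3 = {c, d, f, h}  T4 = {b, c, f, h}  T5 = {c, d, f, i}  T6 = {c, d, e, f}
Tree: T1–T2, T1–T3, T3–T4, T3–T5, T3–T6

No — edge (h,i) lies in no bag.

A tree decomposition must satisfy three properties: every vertex lies in some bag; for every edge, both endpoints lie together in some bag; and for every vertex, the bags containing it form a connected subtree. Here edge (h,i) lies in no bag, so the decomposition is invalid.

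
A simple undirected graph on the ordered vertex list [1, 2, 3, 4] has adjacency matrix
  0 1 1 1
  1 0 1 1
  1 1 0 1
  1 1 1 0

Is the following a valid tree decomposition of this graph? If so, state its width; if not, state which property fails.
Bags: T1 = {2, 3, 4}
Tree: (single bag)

No — vertex 1 appears in no bag.

A tree decomposition must satisfy three properties: every vertex lies in some bag; for every edge, both endpoints lie together in some bag; and for every vertex, the bags containing it form a connected subtree. Here vertex 1 appears in no bag, so the decomposition is invalid.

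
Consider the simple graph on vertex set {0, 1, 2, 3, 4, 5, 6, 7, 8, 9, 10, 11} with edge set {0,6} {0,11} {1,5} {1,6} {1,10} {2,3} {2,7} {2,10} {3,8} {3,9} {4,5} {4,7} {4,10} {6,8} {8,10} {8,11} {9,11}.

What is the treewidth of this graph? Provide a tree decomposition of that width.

Treewidth 3.
One optimal decomposition is:
Bags: B1 = {0, 3, 9, 11}  B2 = {0, 3, 8, 11}  B3 = {0, 3, 6, 8}  B4 = {2, 3, 6, 8}  B5 = {2, 6, 8, 10}  B6 = {1, 2, 6, 10}  B7 = {1, 2, 7, 10}  B8 = {1, 4, 7, 10}  B9 = {1, 4, 5, 7}
Tree: B1–B2, B2–B3, B3–B4, B4–B5, B5–B6, B6–B7, B7–B8, B8–B9

The largest bag has 4 vertices, giving width 3; this decomposition certifies tw(G) ≤ 3. For the lower bound: the 4 vertex sets {0,9,11}, {3}, {8}, {1,2,6,10} are disjoint, each induces a connected subgraph, and every pair is joined by at least one edge of G. Contracting each set to a single vertex therefore yields K_{4} as a minor, and since treewidth is minor-monotone, tw(G) ≥ tw(K_{4}) = 3. Combining the bounds, tw(G) = 3.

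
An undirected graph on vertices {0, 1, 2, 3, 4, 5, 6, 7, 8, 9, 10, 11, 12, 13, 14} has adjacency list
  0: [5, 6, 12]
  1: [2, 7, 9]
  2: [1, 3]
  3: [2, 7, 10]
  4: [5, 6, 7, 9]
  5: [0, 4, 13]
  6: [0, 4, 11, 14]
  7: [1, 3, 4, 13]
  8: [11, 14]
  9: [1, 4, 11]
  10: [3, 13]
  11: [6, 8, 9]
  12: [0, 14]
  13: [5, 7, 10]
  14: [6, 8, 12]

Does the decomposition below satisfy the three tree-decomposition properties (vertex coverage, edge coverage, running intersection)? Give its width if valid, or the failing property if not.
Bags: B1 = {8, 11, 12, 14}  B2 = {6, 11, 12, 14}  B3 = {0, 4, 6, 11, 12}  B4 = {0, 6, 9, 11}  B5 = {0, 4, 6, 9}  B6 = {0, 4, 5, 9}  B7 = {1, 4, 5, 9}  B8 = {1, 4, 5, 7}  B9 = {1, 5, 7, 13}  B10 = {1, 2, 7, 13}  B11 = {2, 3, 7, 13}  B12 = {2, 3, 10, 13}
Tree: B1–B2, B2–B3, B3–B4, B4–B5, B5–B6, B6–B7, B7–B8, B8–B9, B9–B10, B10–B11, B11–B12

A tree decomposition must satisfy three properties: every vertex lies in some bag; for every edge, both endpoints lie together in some bag; and for every vertex, the bags containing it form a connected subtree. Here bags containing vertex 4 are not connected in the tree, so the decomposition is invalid.

No — bags containing vertex 4 are not connected in the tree.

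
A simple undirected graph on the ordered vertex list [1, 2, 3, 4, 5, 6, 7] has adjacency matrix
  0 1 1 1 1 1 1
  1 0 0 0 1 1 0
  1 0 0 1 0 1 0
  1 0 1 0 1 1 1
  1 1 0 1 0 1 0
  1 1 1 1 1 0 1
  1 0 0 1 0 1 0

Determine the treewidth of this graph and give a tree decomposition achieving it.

Treewidth 3.
One such decomposition:
Bags: B1 = {1, 4, 6, 7}  B2 = {1, 4, 5, 6}  B3 = {1, 2, 5, 6}  B4 = {1, 3, 4, 6}
Tree: B1–B2, B2–B3, B1–B4

Each bag holds 4 vertices, so the decomposition has width 3, which upper-bounds the treewidth. Conversely, {1, 2, 5, 6} is a clique of size 4, and the vertices of any clique must share a bag in every tree decomposition; so some bag has ≥ 4 vertices and tw(G) ≥ 3. Hence tw(G) = 3 exactly.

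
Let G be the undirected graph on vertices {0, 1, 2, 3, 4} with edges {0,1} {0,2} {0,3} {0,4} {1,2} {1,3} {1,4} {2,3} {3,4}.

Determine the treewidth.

A width-3 tree decomposition is:
Bags: B1 = {0, 1, 2, 3}  B2 = {0, 1, 3, 4}
Tree: B1–B2
Every bag has size at most 4, so the width is 4 − 1 = 3 and tw(G) ≤ 3. On the other hand G contains the 4-clique {0, 1, 2, 3}. A clique must lie in a single bag of any decomposition, so no decomposition can have width below 3. The upper and lower bounds meet at 3, so that is the treewidth.

3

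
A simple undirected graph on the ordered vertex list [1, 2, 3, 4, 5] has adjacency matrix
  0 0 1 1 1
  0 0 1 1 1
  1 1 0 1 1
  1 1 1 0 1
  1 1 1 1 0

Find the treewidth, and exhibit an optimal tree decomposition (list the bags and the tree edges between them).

The largest bag has 4 vertices, giving width 3; this decomposition certifies tw(G) ≤ 3. On the other hand G contains the 4-clique {1, 3, 4, 5}. A clique must lie in a single bag of any decomposition, so no decomposition can have width below 3. The upper and lower bounds meet at 3, so that is the treewidth.

Treewidth 3.
One such decomposition:
Bags: B1 = {1, 3, 4, 5}  B2 = {2, 3, 4, 5}
Tree: B1–B2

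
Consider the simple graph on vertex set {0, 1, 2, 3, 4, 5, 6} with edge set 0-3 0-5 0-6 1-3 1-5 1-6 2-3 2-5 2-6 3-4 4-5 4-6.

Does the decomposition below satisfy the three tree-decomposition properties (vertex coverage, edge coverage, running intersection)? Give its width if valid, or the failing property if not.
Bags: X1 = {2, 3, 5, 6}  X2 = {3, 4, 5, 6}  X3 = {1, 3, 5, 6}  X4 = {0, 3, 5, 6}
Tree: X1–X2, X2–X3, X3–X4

Checking the three conditions: (i) the bags cover all of {0, 1, 2, 3, 4, 5, 6}; (ii) for each edge, some bag contains both endpoints; (iii) the bags containing any fixed vertex form a subtree. All hold, so the decomposition is valid with width 4 − 1 = 3.

Yes; width 3.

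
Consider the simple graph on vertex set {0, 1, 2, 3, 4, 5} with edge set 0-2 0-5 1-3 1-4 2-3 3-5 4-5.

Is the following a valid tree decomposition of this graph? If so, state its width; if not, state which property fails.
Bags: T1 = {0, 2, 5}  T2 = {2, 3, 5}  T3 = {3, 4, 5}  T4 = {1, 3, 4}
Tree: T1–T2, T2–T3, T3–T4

Every vertex of G appears in some bag (union = {0, 1, 2, 3, 4, 5}); every edge is covered by a bag; and for each vertex v the set of bags containing v is connected in the bag tree. The decomposition is therefore valid. The largest bag has 3 vertices, so the width is 2.

Yes; width 2.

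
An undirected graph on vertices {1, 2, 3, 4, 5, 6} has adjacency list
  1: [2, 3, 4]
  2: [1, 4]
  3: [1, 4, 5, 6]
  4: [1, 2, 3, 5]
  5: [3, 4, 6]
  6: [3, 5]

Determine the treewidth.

2

A width-2 tree decomposition is:
Bags: B1 = {1, 2, 4}  B2 = {1, 3, 4}  B3 = {3, 4, 5}  B4 = {3, 5, 6}
Tree: B1–B2, B2–B3, B3–B4
Every bag has size at most 3, so the width is 3 − 1 = 2 and tw(G) ≤ 2. For the lower bound, the 3 vertices {1, 2, 4} are pairwise adjacent, and any tree decomposition puts a clique entirely inside one bag — forcing width ≥ 2. Combining the bounds, tw(G) = 2.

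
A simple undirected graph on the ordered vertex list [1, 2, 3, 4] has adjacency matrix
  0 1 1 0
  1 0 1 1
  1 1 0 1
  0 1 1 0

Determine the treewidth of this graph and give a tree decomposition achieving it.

Treewidth 2.
Bags: B1 = {1, 2, 3}  B2 = {2, 3, 4}
Tree: B1–B2

Each bag holds 3 vertices, so the decomposition has width 2, which upper-bounds the treewidth. Conversely, {1, 2, 3} is a clique of size 3, and the vertices of any clique must share a bag in every tree decomposition; so some bag has ≥ 3 vertices and tw(G) ≥ 2. Hence tw(G) = 2 exactly.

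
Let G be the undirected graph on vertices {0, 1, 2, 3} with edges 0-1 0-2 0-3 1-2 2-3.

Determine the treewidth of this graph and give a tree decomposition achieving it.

Each bag holds 3 vertices, so the decomposition has width 2, which upper-bounds the treewidth. Conversely, {0, 1, 2} is a clique of size 3, and the vertices of any clique must share a bag in every tree decomposition; so some bag has ≥ 3 vertices and tw(G) ≥ 2. Hence tw(G) = 2 exactly.

Treewidth 2.
Bags: B1 = {0, 2, 3}  B2 = {0, 1, 2}
Tree: B1–B2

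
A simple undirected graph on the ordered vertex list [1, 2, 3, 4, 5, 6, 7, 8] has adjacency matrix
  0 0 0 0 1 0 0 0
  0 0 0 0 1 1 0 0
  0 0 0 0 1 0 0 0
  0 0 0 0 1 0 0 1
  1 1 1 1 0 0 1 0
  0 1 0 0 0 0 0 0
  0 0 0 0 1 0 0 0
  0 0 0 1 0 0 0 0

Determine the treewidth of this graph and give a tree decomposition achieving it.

Treewidth 1.
Bags: B1 = {4, 5}  B2 = {5, 7}  B3 = {4, 8}  B4 = {2, 5}  B5 = {1, 5}  B6 = {3, 5}  B7 = {2, 6}
Tree: B1–B2, B1–B3, B2–B4, B2–B5, B4–B6, B4–B7

The largest bag has 2 vertices, giving width 1; this decomposition certifies tw(G) ≤ 1. G has an edge, so its treewidth is at least 1. Therefore the treewidth is 1.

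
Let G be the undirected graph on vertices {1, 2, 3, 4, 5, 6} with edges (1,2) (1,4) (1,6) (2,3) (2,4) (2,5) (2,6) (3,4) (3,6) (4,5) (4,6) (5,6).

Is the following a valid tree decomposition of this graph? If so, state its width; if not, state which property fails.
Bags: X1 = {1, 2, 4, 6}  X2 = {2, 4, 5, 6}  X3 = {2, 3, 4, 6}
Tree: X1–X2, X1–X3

Checking the three conditions: (i) the bags cover all of {1, 2, 3, 4, 5, 6}; (ii) for each edge, some bag contains both endpoints; (iii) the bags containing any fixed vertex form a subtree. All hold, so the decomposition is valid with width 4 − 1 = 3.

Yes; width 3.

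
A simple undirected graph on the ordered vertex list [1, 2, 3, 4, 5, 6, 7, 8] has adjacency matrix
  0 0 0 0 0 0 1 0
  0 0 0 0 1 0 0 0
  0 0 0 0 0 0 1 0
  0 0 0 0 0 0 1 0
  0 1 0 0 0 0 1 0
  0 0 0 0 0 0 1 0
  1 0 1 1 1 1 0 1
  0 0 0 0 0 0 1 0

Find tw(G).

1

A width-1 tree decomposition is:
Bags: B1 = {5, 7}  B2 = {1, 7}  B3 = {2, 5}  B4 = {4, 7}  B5 = {6, 7}  B6 = {3, 7}  B7 = {7, 8}
Tree: B1–B2, B1–B3, B1–B4, B1–B5, B5–B6, B5–B7
Every bag has size at most 2, so the width is 2 − 1 = 1 and tw(G) ≤ 1. G has an edge, so its treewidth is at least 1. Combining the bounds, tw(G) = 1.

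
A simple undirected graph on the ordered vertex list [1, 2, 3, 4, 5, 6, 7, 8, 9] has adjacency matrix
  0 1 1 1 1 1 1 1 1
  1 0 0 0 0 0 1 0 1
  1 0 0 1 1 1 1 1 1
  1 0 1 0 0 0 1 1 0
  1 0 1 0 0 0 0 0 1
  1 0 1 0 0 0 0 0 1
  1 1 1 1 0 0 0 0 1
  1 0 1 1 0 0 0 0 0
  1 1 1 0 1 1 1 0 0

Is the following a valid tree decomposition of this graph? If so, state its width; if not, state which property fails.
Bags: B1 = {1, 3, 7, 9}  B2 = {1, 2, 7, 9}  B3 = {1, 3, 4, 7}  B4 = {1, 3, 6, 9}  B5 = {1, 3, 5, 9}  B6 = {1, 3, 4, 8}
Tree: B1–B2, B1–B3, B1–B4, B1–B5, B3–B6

Yes; width 3.

Vertex coverage: the bags together contain {1, 2, 3, 4, 5, 6, 7, 8, 9}, the full vertex set. Edge coverage: each edge of G has both endpoints in at least one bag. Running intersection: for every vertex, the bags containing it form a connected subtree. All three properties hold, so this is a valid tree decomposition of width max|bag| − 1 = 3, and hence tw(G) ≤ 3.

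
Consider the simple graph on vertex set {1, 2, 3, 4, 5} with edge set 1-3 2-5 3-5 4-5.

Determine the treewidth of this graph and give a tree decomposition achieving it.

The largest bag has 2 vertices, giving width 1; this decomposition certifies tw(G) ≤ 1. G has an edge, so its treewidth is at least 1. Combining the bounds, tw(G) = 1.

Treewidth 1.
One such decomposition:
Bags: B1 = {2, 5}  B2 = {3, 5}  B3 = {1, 3}  B4 = {4, 5}
Tree: B1–B2, B2–B3, B1–B4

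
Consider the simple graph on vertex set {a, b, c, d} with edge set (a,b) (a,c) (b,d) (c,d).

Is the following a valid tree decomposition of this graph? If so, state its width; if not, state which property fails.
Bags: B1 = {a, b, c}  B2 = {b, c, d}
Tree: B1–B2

Checking the three conditions: (i) the bags cover all of {a, b, c, d}; (ii) for each edge, some bag contains both endpoints; (iii) the bags containing any fixed vertex form a subtree. All hold, so the decomposition is valid with width 3 − 1 = 2.

Yes; width 2.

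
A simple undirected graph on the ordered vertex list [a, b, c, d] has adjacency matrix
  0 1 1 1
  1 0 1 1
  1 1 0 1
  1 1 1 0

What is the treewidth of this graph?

A width-3 tree decomposition is:
Bags: B1 = {a, b, c, d}
Tree: (single bag)
With just one bag of size 4, the width is 4 − 1 = 3, so tw(G) ≤ 3. On the other hand G contains the 4-clique {a, b, c, d}. A clique must lie in a single bag of any decomposition, so no decomposition can have width below 3. Therefore the treewidth is 3.

3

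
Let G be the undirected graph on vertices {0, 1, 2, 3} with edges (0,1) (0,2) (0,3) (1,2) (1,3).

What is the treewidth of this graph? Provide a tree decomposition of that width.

Every bag has size at most 3, so the width is 3 − 1 = 2 and tw(G) ≤ 2. For the lower bound, the 3 vertices {0, 1, 2} are pairwise adjacent, and any tree decomposition puts a clique entirely inside one bag — forcing width ≥ 2. The upper and lower bounds meet at 2, so that is the treewidth.

Treewidth 2.
One optimal decomposition is:
Bags: B1 = {0, 1, 3}  B2 = {0, 1, 2}
Tree: B1–B2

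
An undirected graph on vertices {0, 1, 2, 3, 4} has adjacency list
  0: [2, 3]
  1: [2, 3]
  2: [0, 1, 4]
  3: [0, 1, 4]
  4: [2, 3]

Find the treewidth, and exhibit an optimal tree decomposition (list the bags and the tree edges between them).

Treewidth 2.
Bags: B1 = {0, 2, 3}  B2 = {2, 3, 4}  B3 = {1, 2, 3}
Tree: B1–B2, B2–B3

The largest bag has 3 vertices, giving width 2; this decomposition certifies tw(G) ≤ 2. The edges 2–0–3–4–2 form a cycle, so G is not a tree and its treewidth is at least 2. Combining the bounds, tw(G) = 2.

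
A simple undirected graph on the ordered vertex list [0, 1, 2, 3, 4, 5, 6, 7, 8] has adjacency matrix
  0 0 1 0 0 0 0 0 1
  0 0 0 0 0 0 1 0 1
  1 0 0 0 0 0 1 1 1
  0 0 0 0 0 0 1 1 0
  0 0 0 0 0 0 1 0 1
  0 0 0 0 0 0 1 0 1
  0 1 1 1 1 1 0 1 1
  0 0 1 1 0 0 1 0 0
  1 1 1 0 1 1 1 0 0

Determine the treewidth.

A width-2 tree decomposition is:
Bags: B1 = {4, 6, 8}  B2 = {5, 6, 8}  B3 = {1, 6, 8}  B4 = {2, 6, 8}  B5 = {2, 6, 7}  B6 = {3, 6, 7}  B7 = {0, 2, 8}
Tree: B1–B2, B1–B3, B1–B4, B4–B5, B5–B6, B4–B7
The largest bag has 3 vertices, giving width 2; this decomposition certifies tw(G) ≤ 2. For the lower bound, the 3 vertices {0, 2, 8} are pairwise adjacent, and any tree decomposition puts a clique entirely inside one bag — forcing width ≥ 2. Combining the bounds, tw(G) = 2.

2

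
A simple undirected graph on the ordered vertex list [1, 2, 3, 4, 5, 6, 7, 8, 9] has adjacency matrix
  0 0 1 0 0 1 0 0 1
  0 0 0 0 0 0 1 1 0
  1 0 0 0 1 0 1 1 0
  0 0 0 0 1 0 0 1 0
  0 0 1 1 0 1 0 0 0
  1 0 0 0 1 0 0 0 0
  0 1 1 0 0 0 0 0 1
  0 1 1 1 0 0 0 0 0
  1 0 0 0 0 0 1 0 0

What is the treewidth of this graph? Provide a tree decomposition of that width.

Each bag holds 4 vertices, so the decomposition has width 3, which upper-bounds the treewidth. For the lower bound: the 4 vertex sets {2,4,8}, {7}, {3}, {1,5,6,9} are disjoint, each induces a connected subgraph, and every pair is joined by at least one edge of G. Contracting each set to a single vertex therefore yields K_{4} as a minor, and since treewidth is minor-monotone, tw(G) ≥ tw(K_{4}) = 3. The upper and lower bounds meet at 3, so that is the treewidth.

Treewidth 3.
Bags: B1 = {2, 4, 7, 8}  B2 = {3, 4, 7, 8}  B3 = {3, 4, 5, 7}  B4 = {3, 5, 7, 9}  B5 = {1, 3, 5, 9}  B6 = {1, 5, 6, 9}
Tree: B1–B2, B2–B3, B3–B4, B4–B5, B5–B6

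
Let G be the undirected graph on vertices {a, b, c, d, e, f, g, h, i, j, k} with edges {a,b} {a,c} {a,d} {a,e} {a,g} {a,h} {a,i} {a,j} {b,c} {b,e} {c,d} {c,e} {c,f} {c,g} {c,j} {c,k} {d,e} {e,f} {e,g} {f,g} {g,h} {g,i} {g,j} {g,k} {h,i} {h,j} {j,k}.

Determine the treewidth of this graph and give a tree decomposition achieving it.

Treewidth 3.
One such decomposition:
Bags: B1 = {a, c, g, j}  B2 = {a, c, e, g}  B3 = {a, g, h, j}  B4 = {c, g, j, k}  B5 = {a, b, c, e}  B6 = {a, g, h, i}  B7 = {a, c, d, e}  B8 = {c, e, f, g}
Tree: B1–B2, B1–B3, B1–B4, B2–B5, B3–B6, B5–B7, B2–B8

The largest bag has 4 vertices, giving width 3; this decomposition certifies tw(G) ≤ 3. For the lower bound, the 4 vertices {a, c, d, e} are pairwise adjacent, and any tree decomposition puts a clique entirely inside one bag — forcing width ≥ 3. Therefore the treewidth is 3.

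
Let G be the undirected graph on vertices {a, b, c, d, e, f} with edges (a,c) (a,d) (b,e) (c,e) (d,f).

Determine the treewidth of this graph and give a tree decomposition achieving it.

Every bag has size at most 2, so the width is 2 − 1 = 1 and tw(G) ≤ 1. Since G has at least one edge (e.g. f–d), it is not an edgeless graph, so tw(G) ≥ 1. The upper and lower bounds meet at 1, so that is the treewidth.

Treewidth 1.
One such decomposition:
Bags: B1 = {d, f}  B2 = {a, d}  B3 = {a, c}  B4 = {c, e}  B5 = {b, e}
Tree: B1–B2, B2–B3, B3–B4, B4–B5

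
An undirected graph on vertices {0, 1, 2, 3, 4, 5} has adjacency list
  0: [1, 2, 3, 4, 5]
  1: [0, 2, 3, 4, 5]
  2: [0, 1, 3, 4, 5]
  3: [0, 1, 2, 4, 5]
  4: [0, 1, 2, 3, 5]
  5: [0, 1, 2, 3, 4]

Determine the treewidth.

A width-5 tree decomposition is:
Bags: B1 = {0, 1, 2, 3, 4, 5}
Tree: (single bag)
A single bag containing all 6 vertices is trivially a valid decomposition of width 5. Conversely, {0, 1, 2, 3, 4, 5} is a clique of size 6, and the vertices of any clique must share a bag in every tree decomposition; so some bag has ≥ 6 vertices and tw(G) ≥ 5. Combining the bounds, tw(G) = 5.

5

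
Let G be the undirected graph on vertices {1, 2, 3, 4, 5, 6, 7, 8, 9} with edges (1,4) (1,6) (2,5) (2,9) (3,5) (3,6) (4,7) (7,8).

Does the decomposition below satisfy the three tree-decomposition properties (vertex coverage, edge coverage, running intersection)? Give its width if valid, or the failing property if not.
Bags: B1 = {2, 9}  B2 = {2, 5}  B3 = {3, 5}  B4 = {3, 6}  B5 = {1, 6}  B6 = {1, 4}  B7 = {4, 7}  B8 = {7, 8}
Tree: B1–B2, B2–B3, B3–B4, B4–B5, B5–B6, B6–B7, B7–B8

Vertex coverage: the bags together contain {1, 2, 3, 4, 5, 6, 7, 8, 9}, the full vertex set. Edge coverage: each edge of G has both endpoints in at least one bag. Running intersection: for every vertex, the bags containing it form a connected subtree. All three properties hold, so this is a valid tree decomposition of width max|bag| − 1 = 1, and hence tw(G) ≤ 1.

Yes; width 1.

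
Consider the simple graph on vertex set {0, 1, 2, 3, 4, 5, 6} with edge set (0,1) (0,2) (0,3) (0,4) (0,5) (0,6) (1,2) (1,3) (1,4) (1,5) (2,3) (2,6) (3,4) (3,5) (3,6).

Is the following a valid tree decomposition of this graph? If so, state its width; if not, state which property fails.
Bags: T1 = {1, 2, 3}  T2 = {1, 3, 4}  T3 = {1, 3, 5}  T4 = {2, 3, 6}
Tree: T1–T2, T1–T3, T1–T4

A tree decomposition must satisfy three properties: every vertex lies in some bag; for every edge, both endpoints lie together in some bag; and for every vertex, the bags containing it form a connected subtree. Here vertex 0 appears in no bag, so the decomposition is invalid.

No — vertex 0 appears in no bag.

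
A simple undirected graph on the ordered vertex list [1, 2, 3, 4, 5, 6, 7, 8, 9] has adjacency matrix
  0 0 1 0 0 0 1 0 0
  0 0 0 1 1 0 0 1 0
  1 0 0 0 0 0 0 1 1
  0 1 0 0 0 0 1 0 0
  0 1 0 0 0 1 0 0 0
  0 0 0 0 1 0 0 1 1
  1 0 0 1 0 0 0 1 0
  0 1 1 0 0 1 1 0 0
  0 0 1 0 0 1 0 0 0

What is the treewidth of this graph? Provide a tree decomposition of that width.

Treewidth 3.
Bags: B1 = {1, 2, 4, 7}  B2 = {1, 2, 7, 8}  B3 = {1, 2, 3, 8}  B4 = {2, 3, 5, 8}  B5 = {3, 5, 6, 8}  B6 = {3, 5, 6, 9}
Tree: B1–B2, B2–B3, B3–B4, B4–B5, B5–B6

Every bag has size at most 4, so the width is 4 − 1 = 3 and tw(G) ≤ 3. For the lower bound: the 4 vertex sets {1,4,7}, {2}, {8}, {3,5,6,9} are disjoint, each induces a connected subgraph, and every pair is joined by at least one edge of G. Contracting each set to a single vertex therefore yields K_{4} as a minor, and since treewidth is minor-monotone, tw(G) ≥ tw(K_{4}) = 3. Combining the bounds, tw(G) = 3.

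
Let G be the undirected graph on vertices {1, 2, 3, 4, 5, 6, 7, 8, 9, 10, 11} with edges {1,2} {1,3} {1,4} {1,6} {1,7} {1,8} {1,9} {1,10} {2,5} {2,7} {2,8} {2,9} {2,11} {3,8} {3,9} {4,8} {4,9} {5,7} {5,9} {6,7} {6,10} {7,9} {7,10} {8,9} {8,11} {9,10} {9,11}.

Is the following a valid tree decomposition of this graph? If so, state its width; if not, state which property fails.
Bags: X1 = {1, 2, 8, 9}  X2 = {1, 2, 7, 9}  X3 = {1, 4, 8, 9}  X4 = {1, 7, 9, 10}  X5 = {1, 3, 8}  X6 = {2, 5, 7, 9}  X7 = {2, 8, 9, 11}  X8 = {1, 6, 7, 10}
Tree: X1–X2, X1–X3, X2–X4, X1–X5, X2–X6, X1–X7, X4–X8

A tree decomposition must satisfy three properties: every vertex lies in some bag; for every edge, both endpoints lie together in some bag; and for every vertex, the bags containing it form a connected subtree. Here edge (9,3) lies in no bag, so the decomposition is invalid.

No — edge (9,3) lies in no bag.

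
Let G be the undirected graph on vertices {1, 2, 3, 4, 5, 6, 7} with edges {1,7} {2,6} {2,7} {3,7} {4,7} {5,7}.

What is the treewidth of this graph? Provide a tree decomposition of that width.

Treewidth 1.
Bags: B1 = {4, 7}  B2 = {2, 7}  B3 = {5, 7}  B4 = {2, 6}  B5 = {3, 7}  B6 = {1, 7}
Tree: B1–B2, B1–B3, B2–B4, B2–B5, B2–B6

Each bag holds 2 vertices, so the decomposition has width 1, which upper-bounds the treewidth. Any graph with an edge has treewidth ≥ 1, and G has the edge 7–4. Combining the bounds, tw(G) = 1.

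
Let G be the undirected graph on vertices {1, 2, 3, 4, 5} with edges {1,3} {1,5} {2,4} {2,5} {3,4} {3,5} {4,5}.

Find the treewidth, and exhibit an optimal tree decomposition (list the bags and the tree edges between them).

Treewidth 2.
One optimal decomposition is:
Bags: B1 = {3, 4, 5}  B2 = {2, 4, 5}  B3 = {1, 3, 5}
Tree: B1–B2, B1–B3

Each bag holds 3 vertices, so the decomposition has width 2, which upper-bounds the treewidth. Conversely, {2, 4, 5} is a clique of size 3, and the vertices of any clique must share a bag in every tree decomposition; so some bag has ≥ 3 vertices and tw(G) ≥ 2. Hence tw(G) = 2 exactly.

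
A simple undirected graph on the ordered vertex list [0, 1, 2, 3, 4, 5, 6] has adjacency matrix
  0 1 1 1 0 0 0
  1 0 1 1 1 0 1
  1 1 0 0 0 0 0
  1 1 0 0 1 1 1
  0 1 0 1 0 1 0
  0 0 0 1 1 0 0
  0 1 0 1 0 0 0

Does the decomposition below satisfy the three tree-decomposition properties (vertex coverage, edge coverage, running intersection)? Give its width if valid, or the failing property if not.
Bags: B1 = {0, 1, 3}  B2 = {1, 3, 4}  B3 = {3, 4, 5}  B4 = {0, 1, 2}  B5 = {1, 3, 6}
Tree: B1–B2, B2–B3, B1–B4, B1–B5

Yes; width 2.

Vertex coverage: the bags together contain {0, 1, 2, 3, 4, 5, 6}, the full vertex set. Edge coverage: each edge of G has both endpoints in at least one bag. Running intersection: for every vertex, the bags containing it form a connected subtree. All three properties hold, so this is a valid tree decomposition of width max|bag| − 1 = 2, and hence tw(G) ≤ 2.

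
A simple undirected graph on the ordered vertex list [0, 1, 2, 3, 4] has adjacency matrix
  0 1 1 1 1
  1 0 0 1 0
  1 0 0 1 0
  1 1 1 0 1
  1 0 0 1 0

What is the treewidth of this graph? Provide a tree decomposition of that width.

The largest bag has 3 vertices, giving width 2; this decomposition certifies tw(G) ≤ 2. On the other hand G contains the 3-clique {0, 1, 3}. A clique must lie in a single bag of any decomposition, so no decomposition can have width below 2. Therefore the treewidth is 2.

Treewidth 2.
One optimal decomposition is:
Bags: B1 = {0, 1, 3}  B2 = {0, 2, 3}  B3 = {0, 3, 4}
Tree: B1–B2, B1–B3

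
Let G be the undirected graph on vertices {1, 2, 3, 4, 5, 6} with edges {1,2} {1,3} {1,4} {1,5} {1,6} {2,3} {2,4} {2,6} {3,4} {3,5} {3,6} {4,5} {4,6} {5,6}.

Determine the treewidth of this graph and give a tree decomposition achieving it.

Treewidth 4.
Bags: B1 = {1, 2, 3, 4, 6}  B2 = {1, 3, 4, 5, 6}
Tree: B1–B2

The largest bag has 5 vertices, giving width 4; this decomposition certifies tw(G) ≤ 4. On the other hand G contains the 5-clique {1, 2, 3, 4, 6}. A clique must lie in a single bag of any decomposition, so no decomposition can have width below 4. Therefore the treewidth is 4.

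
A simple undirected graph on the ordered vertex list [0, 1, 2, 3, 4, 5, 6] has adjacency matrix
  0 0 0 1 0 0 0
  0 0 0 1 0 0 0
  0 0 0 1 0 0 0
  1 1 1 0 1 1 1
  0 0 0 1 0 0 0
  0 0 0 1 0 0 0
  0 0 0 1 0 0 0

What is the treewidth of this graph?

1

A width-1 tree decomposition is:
Bags: B1 = {0, 3}  B2 = {2, 3}  B3 = {3, 4}  B4 = {3, 6}  B5 = {1, 3}  B6 = {3, 5}
Tree: B1–B2, B1–B3, B3–B4, B4–B5, B3–B6
Every bag has size at most 2, so the width is 2 − 1 = 1 and tw(G) ≤ 1. G has an edge, so its treewidth is at least 1. Hence tw(G) = 1 exactly.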